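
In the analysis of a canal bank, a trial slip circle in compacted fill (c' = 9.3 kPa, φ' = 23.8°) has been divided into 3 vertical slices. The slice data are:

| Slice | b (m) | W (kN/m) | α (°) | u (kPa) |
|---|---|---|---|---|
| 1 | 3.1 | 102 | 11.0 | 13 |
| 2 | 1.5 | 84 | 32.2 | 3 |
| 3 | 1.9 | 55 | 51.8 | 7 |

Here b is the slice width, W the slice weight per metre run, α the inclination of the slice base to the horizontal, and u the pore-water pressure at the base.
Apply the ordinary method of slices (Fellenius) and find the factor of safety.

Ordinary method of slices: FS = Σ[c'·Δl_i + (W_i cosα_i − u_i·Δl_i)·tanφ'] / Σ W_i sinα_i, with Δl_i = b_i / cosα_i.
Slice 1: Δl = 3.1/cos11.0° = 3.158 m; N'_1 = 102·cos11.0° − 13·3.158 = 59.1; c'Δl = 29.37; W sinα = 19.5
Slice 2: Δl = 1.5/cos32.2° = 1.773 m; N'_2 = 84·cos32.2° − 3·1.773 = 65.8; c'Δl = 16.49; W sinα = 44.8
Slice 3: Δl = 1.9/cos51.8° = 3.072 m; N'_3 = 55·cos51.8° − 7·3.072 = 12.5; c'Δl = 28.57; W sinα = 43.2
Σc'Δl = 74.4 kN/m; ΣN' = 137.3 kN/m; ΣW sinα = 107.4 kN/m
Resisting = 74.4 + 137.3·tan23.8° = 74.4 + 60.6 = 135.0 kN/m
FS = 135.0 / 107.4 = 1.256

FS = 1.26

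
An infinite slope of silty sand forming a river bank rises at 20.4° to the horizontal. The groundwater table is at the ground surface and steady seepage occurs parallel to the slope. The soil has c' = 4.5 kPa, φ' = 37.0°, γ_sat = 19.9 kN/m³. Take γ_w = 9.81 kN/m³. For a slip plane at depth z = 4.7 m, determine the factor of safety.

With seepage parallel to the slope and the water table at the surface, the effective normal stress on the slip plane uses the buoyant unit weight γ' = γ_sat − γ_w while the driving shear stress uses γ_sat:
FS = [c' + γ' z cos²β tanφ'] / [γ_sat z sinβ cosβ]
γ' = 19.9 − 9.81 = 10.09 kN/m³
Numerator = 4.5 + 10.09·4.7·cos²20.4°·tan37.0° = 4.5 + 10.09·4.7·0.8785·0.7536 = 35.894 kPa
Denominator = 19.9·4.7·sin20.4°·cos20.4° = 19.9·4.7·0.3486·0.9373 = 30.557 kPa
FS = 35.894 / 30.557 = 1.175

FS = 1.17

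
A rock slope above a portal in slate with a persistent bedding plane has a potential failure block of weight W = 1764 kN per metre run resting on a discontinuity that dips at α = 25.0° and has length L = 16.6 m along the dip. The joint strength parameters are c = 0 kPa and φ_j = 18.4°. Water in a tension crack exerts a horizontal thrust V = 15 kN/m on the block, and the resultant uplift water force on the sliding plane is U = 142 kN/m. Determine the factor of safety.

Resolving the block weight along and normal to the plane and applying the Mohr–Coulomb strength on the joint:
N' = W cosα − U − V sinα = 1764·cos25.0° − 142 − 15·sin25.0° = 1450.4 kN/m
Driving force T = W sinα + V cosα = 1764·sin25.0° + 15·cos25.0° = 759.1 kN/m
Resisting force R = c·L + N'·tanφ_j = 0·16.6 + 1450.4·tan18.4° = 0.0 + 482.5 = 482.5 kN/m
FS = R / T = 482.5 / 759.1 = 0.636

FS = 0.64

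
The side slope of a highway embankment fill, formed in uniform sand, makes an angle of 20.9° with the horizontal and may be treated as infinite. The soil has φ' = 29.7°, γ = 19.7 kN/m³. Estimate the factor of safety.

For a dry cohesionless infinite slope the factor of safety is FS = tanφ' / tanβ.
FS = tan29.7° / tan20.9° = 0.5704 / 0.3819 = 1.494

FS = 1.49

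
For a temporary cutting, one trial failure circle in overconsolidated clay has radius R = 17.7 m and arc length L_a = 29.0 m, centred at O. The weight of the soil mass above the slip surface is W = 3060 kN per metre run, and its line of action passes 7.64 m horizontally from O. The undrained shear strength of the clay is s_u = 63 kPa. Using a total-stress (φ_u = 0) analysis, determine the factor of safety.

Taking moments about the centre O, the resisting moment is provided by the undrained shear strength acting along the arc:
M_R = s_u·L_a·R = 63·29.00·17.7 = 32337.9 kN·m/m
M_D = W·d = 3060·7.64 = 23378.4 kN·m/m
FS = M_R / M_D = 32337.9 / 23378.4 = 1.383

FS = 1.38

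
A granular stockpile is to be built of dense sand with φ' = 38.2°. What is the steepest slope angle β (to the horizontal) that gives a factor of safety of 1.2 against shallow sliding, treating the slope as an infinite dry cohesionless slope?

β = 33.3°

For an infinite dry cohesionless slope FS = tanφ'/tanβ, so tanβ = tanφ' / FS.
tanβ = tan38.2° / 1.2 = 0.7869 / 1.2 = 0.6558
β = arctan(0.6558) = 33.26°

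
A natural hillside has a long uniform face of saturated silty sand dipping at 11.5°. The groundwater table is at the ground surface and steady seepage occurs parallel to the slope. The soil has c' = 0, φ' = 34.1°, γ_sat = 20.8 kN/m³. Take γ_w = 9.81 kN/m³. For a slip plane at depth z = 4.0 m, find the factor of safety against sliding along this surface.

FS = 1.76

With seepage parallel to the slope and the water table at the surface, the effective normal stress on the slip plane uses the buoyant unit weight γ' = γ_sat − γ_w while the driving shear stress uses γ_sat:
FS = [c' + γ' z cos²β tanφ'] / [γ_sat z sinβ cosβ]
(For c' = 0 this reduces to FS = (γ'/γ_sat)·tanφ'/tanβ.)
γ' = 20.8 − 9.81 = 10.99 kN/m³
Numerator = 0.0 + 10.99·4.0·cos²11.5°·tan34.1° = 0.0 + 10.99·4.0·0.9603·0.6771 = 28.580 kPa
Denominator = 20.8·4.0·sin11.5°·cos11.5° = 20.8·4.0·0.1994·0.9799 = 16.254 kPa
FS = 28.580 / 16.254 = 1.758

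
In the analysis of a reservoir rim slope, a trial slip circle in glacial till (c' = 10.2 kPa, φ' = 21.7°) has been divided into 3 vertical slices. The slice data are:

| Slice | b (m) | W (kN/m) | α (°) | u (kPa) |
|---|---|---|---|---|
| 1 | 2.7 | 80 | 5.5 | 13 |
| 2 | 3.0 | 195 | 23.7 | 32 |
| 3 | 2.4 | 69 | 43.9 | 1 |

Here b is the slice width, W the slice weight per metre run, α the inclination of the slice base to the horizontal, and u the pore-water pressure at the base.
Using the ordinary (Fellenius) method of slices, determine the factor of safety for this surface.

Ordinary method of slices: FS = Σ[c'·Δl_i + (W_i cosα_i − u_i·Δl_i)·tanφ'] / Σ W_i sinα_i, with Δl_i = b_i / cosα_i.
Slice 1: Δl = 2.7/cos5.5° = 2.712 m; N'_1 = 80·cos5.5° − 13·2.712 = 44.4; c'Δl = 27.67; W sinα = 7.7
Slice 2: Δl = 3.0/cos23.7° = 3.276 m; N'_2 = 195·cos23.7° − 32·3.276 = 73.7; c'Δl = 33.42; W sinα = 78.4
Slice 3: Δl = 2.4/cos43.9° = 3.331 m; N'_3 = 69·cos43.9° − 1·3.331 = 46.4; c'Δl = 33.97; W sinα = 47.8
Σc'Δl = 95.1 kN/m; ΣN' = 164.5 kN/m; ΣW sinα = 133.9 kN/m
Resisting = 95.1 + 164.5·tan21.7° = 95.1 + 65.5 = 160.5 kN/m
FS = 160.5 / 133.9 = 1.199

FS = 1.20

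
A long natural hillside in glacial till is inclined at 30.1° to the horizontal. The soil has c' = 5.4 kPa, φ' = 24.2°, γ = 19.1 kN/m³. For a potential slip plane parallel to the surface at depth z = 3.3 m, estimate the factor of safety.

For an infinite slope with a slip plane parallel to the surface (no pore pressure): FS = [c' + γz cos²β tanφ'] / [γz sinβ cosβ].
γz = 19.1·3.3 = 63.03 kN/m²
Numerator = 5.4 + 63.03·cos²30.1°·tan24.2° = 5.4 + 63.03·0.7485·0.4494 = 26.602 kPa
Denominator = 63.03·sin30.1°·cos30.1° = 63.03·0.5015·0.8652 = 27.348 kPa
FS = 26.602 / 27.348 = 0.973

FS = 0.97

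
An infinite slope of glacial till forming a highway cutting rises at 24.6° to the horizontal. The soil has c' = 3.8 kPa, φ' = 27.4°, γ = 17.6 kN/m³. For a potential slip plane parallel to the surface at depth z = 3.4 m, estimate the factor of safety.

FS = 1.30

For an infinite slope with a slip plane parallel to the surface (no pore pressure): FS = [c' + γz cos²β tanφ'] / [γz sinβ cosβ].
γz = 17.6·3.4 = 59.84 kN/m²
Numerator = 3.8 + 59.84·cos²24.6°·tan27.4° = 3.8 + 59.84·0.8267·0.5184 = 29.443 kPa
Denominator = 59.84·sin24.6°·cos24.6° = 59.84·0.4163·0.9092 = 22.649 kPa
FS = 29.443 / 22.649 = 1.300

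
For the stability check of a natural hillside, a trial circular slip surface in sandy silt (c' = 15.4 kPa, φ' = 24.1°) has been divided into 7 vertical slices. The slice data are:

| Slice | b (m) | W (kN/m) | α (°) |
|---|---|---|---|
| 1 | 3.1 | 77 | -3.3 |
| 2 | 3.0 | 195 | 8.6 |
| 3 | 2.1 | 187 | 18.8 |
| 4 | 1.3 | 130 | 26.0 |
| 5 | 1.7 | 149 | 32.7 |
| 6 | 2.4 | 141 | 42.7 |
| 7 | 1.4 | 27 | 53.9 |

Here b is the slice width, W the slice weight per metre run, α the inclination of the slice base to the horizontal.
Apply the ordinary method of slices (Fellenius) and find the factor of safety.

FS = 1.86

Ordinary method of slices: FS = Σ[c'·Δl_i + (W_i cosα_i)·tanφ'] / Σ W_i sinα_i, with Δl_i = b_i / cosα_i.
Slice 1: Δl = 3.1/cos(-3.3°) = 3.105 m; N'_1 = 77·cos(-3.3°) = 76.9; c'Δl = 47.82; W sinα = -4.4
Slice 2: Δl = 3.0/cos8.6° = 3.034 m; N'_2 = 195·cos8.6° = 192.8; c'Δl = 46.73; W sinα = 29.2
Slice 3: Δl = 2.1/cos18.8° = 2.218 m; N'_3 = 187·cos18.8° = 177.0; c'Δl = 34.16; W sinα = 60.3
Slice 4: Δl = 1.3/cos26.0° = 1.446 m; N'_4 = 130·cos26.0° = 116.8; c'Δl = 22.27; W sinα = 57.0
Slice 5: Δl = 1.7/cos32.7° = 2.020 m; N'_5 = 149·cos32.7° = 125.4; c'Δl = 31.11; W sinα = 80.5
Slice 6: Δl = 2.4/cos42.7° = 3.266 m; N'_6 = 141·cos42.7° = 103.6; c'Δl = 50.29; W sinα = 95.6
Slice 7: Δl = 1.4/cos53.9° = 2.376 m; N'_7 = 27·cos53.9° = 15.9; c'Δl = 36.59; W sinα = 21.8
Σc'Δl = 269.0 kN/m; ΣN' = 808.5 kN/m; ΣW sinα = 339.9 kN/m
Resisting = 269.0 + 808.5·tan24.1° = 269.0 + 361.6 = 630.6 kN/m
FS = 630.6 / 339.9 = 1.855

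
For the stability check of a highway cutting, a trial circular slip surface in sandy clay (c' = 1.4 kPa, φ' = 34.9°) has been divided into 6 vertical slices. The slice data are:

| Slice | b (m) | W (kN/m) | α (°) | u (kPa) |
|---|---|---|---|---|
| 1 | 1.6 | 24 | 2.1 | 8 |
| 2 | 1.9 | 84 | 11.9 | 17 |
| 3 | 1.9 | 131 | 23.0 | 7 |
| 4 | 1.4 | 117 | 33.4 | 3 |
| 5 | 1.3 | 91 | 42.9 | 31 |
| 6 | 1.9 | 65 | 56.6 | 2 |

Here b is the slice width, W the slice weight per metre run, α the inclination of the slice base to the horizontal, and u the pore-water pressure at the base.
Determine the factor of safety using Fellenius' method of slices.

FS = 0.91

Ordinary method of slices: FS = Σ[c'·Δl_i + (W_i cosα_i − u_i·Δl_i)·tanφ'] / Σ W_i sinα_i, with Δl_i = b_i / cosα_i.
Slice 1: Δl = 1.6/cos2.1° = 1.601 m; N'_1 = 24·cos2.1° − 8·1.601 = 11.2; c'Δl = 2.24; W sinα = 0.9
Slice 2: Δl = 1.9/cos11.9° = 1.942 m; N'_2 = 84·cos11.9° − 17·1.942 = 49.2; c'Δl = 2.72; W sinα = 17.3
Slice 3: Δl = 1.9/cos23.0° = 2.064 m; N'_3 = 131·cos23.0° − 7·2.064 = 106.1; c'Δl = 2.89; W sinα = 51.2
Slice 4: Δl = 1.4/cos33.4° = 1.677 m; N'_4 = 117·cos33.4° − 3·1.677 = 92.6; c'Δl = 2.35; W sinα = 64.4
Slice 5: Δl = 1.3/cos42.9° = 1.775 m; N'_5 = 91·cos42.9° − 31·1.775 = 11.6; c'Δl = 2.48; W sinα = 61.9
Slice 6: Δl = 1.9/cos56.6° = 3.452 m; N'_6 = 65·cos56.6° − 2·3.452 = 28.9; c'Δl = 4.83; W sinα = 54.3
Σc'Δl = 17.5 kN/m; ΣN' = 299.7 kN/m; ΣW sinα = 250.0 kN/m
Resisting = 17.5 + 299.7·tan34.9° = 17.5 + 209.1 = 226.6 kN/m
FS = 226.6 / 250.0 = 0.906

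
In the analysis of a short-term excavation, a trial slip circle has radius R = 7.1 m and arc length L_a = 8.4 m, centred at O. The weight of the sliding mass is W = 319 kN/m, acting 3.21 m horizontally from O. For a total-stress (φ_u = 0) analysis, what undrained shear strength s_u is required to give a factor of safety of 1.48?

FS = s_u·L_a·R / (W·d), so s_u = FS·W·d / (L_a·R).
s_u = 1.48·319·3.21 / (8.40·7.1) = 1515.5 / 59.64 = 25.41 kPa

s_u = 25.4 kPa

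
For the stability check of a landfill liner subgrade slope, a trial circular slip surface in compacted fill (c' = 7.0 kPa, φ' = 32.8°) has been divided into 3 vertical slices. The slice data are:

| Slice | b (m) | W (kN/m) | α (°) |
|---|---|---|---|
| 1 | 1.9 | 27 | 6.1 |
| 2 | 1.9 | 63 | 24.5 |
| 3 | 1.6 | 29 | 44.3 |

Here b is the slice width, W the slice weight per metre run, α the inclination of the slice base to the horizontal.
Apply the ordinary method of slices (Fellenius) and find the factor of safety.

FS = 2.26

Ordinary method of slices: FS = Σ[c'·Δl_i + (W_i cosα_i)·tanφ'] / Σ W_i sinα_i, with Δl_i = b_i / cosα_i.
Slice 1: Δl = 1.9/cos6.1° = 1.911 m; N'_1 = 27·cos6.1° = 26.8; c'Δl = 13.38; W sinα = 2.9
Slice 2: Δl = 1.9/cos24.5° = 2.088 m; N'_2 = 63·cos24.5° = 57.3; c'Δl = 14.62; W sinα = 26.1
Slice 3: Δl = 1.6/cos44.3° = 2.236 m; N'_3 = 29·cos44.3° = 20.8; c'Δl = 15.65; W sinα = 20.3
Σc'Δl = 43.6 kN/m; ΣN' = 104.9 kN/m; ΣW sinα = 49.2 kN/m
Resisting = 43.6 + 104.9·tan32.8° = 43.6 + 67.6 = 111.3 kN/m
FS = 111.3 / 49.2 = 2.259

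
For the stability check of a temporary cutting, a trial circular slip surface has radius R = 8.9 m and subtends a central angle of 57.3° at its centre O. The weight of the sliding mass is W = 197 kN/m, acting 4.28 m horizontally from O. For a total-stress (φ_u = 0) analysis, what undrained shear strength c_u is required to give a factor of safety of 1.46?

c_u = 15.5 kPa

FS = c_u·L_a·R / (W·d), so c_u = FS·W·d / (L_a·R).
Arc length L_a = R·θ = 8.9·(57.3°·π/180) = 8.9·1.0001 = 8.90 m
c_u = 1.46·197·4.28 / (8.90·8.9) = 1231.0 / 79.22 = 15.54 kPa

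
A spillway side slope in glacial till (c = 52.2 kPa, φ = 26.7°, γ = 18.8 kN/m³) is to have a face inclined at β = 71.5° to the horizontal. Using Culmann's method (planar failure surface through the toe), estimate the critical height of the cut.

H_c = 32.40 m

Culmann's analysis gives the critical failure plane at α_cr = (β + φ)/2 = (71.5 + 26.7)/2 = 49.1°, and the critical height
H_c = (4c/γ) · sinβ cosφ / [1 − cos(β − φ)]
    = (4·52.2/18.8) · sin71.5°·cos26.7° / [1 − cos(44.8°)]
    = 11.106 · 0.9483·0.8934 / [1 − 0.7096]
    = 11.106 · 0.8472 / 0.2904
    = 32.40 m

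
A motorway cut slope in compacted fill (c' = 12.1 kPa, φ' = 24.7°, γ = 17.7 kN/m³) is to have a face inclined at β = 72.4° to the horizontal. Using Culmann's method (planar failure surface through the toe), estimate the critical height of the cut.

H_c = 7.24 m

Culmann's analysis gives the critical failure plane at α_cr = (β + φ')/2 = (72.4 + 24.7)/2 = 48.6°, and the critical height
H_c = (4c'/γ) · sinβ cosφ' / [1 − cos(β − φ')]
    = (4·12.1/17.7) · sin72.4°·cos24.7° / [1 − cos(47.7°)]
    = 2.734 · 0.9532·0.9085 / [1 − 0.6730]
    = 2.734 · 0.8660 / 0.3270
    = 7.24 m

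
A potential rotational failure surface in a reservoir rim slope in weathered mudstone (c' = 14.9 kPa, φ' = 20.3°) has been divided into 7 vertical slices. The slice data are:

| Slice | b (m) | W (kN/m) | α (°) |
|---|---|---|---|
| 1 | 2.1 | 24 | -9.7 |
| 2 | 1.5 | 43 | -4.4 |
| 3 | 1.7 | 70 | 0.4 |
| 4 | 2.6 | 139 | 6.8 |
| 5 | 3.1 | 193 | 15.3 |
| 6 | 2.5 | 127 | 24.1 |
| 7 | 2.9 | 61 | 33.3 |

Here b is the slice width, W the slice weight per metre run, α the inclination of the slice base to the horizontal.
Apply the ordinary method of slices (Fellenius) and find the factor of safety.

FS = 3.37

Ordinary method of slices: FS = Σ[c'·Δl_i + (W_i cosα_i)·tanφ'] / Σ W_i sinα_i, with Δl_i = b_i / cosα_i.
Slice 1: Δl = 2.1/cos(-9.7°) = 2.130 m; N'_1 = 24·cos(-9.7°) = 23.7; c'Δl = 31.74; W sinα = -4.0
Slice 2: Δl = 1.5/cos(-4.4°) = 1.504 m; N'_2 = 43·cos(-4.4°) = 42.9; c'Δl = 22.42; W sinα = -3.3
Slice 3: Δl = 1.7/cos0.4° = 1.700 m; N'_3 = 70·cos0.4° = 70.0; c'Δl = 25.33; W sinα = 0.5
Slice 4: Δl = 2.6/cos6.8° = 2.618 m; N'_4 = 139·cos6.8° = 138.0; c'Δl = 39.01; W sinα = 16.5
Slice 5: Δl = 3.1/cos15.3° = 3.214 m; N'_5 = 193·cos15.3° = 186.2; c'Δl = 47.89; W sinα = 50.9
Slice 6: Δl = 2.5/cos24.1° = 2.739 m; N'_6 = 127·cos24.1° = 115.9; c'Δl = 40.81; W sinα = 51.9
Slice 7: Δl = 2.9/cos33.3° = 3.470 m; N'_7 = 61·cos33.3° = 51.0; c'Δl = 51.70; W sinα = 33.5
Σc'Δl = 258.9 kN/m; ΣN' = 627.6 kN/m; ΣW sinα = 145.9 kN/m
Resisting = 258.9 + 627.6·tan20.3° = 258.9 + 232.2 = 491.1 kN/m
FS = 491.1 / 145.9 = 3.366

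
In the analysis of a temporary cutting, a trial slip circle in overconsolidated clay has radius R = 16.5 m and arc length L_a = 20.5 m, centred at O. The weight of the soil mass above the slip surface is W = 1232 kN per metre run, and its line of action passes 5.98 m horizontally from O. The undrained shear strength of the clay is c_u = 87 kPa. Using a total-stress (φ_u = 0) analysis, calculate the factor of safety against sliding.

FS = 3.99

Taking moments about the centre O, the resisting moment is provided by the undrained shear strength acting along the arc:
M_R = c_u·L_a·R = 87·20.50·16.5 = 29427.8 kN·m/m
M_D = W·d = 1232·5.98 = 7367.4 kN·m/m
FS = M_R / M_D = 29427.8 / 7367.4 = 3.994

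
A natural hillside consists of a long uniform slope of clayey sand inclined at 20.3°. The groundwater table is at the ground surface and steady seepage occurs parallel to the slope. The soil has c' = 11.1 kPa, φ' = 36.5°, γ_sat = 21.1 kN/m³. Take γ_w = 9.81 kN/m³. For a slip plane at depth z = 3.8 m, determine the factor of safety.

With seepage parallel to the slope and the water table at the surface, the effective normal stress on the slip plane uses the buoyant unit weight γ' = γ_sat − γ_w while the driving shear stress uses γ_sat:
FS = [c' + γ' z cos²β tanφ'] / [γ_sat z sinβ cosβ]
γ' = 21.1 − 9.81 = 11.29 kN/m³
Numerator = 11.1 + 11.29·3.8·cos²20.3°·tan36.5° = 11.1 + 11.29·3.8·0.8796·0.7400 = 39.025 kPa
Denominator = 21.1·3.8·sin20.3°·cos20.3° = 21.1·3.8·0.3469·0.9379 = 26.090 kPa
FS = 39.025 / 26.090 = 1.496

FS = 1.50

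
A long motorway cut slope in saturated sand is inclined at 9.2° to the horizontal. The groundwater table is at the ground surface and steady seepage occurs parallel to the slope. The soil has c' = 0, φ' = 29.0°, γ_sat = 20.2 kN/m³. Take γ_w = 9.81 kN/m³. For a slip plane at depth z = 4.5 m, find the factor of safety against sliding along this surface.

With seepage parallel to the slope and the water table at the surface, the effective normal stress on the slip plane uses the buoyant unit weight γ' = γ_sat − γ_w while the driving shear stress uses γ_sat:
FS = [c' + γ' z cos²β tanφ'] / [γ_sat z sinβ cosβ]
(For c' = 0 this reduces to FS = (γ'/γ_sat)·tanφ'/tanβ.)
γ' = 20.2 − 9.81 = 10.39 kN/m³
Numerator = 0.0 + 10.39·4.5·cos²9.2°·tan29.0° = 0.0 + 10.39·4.5·0.9744·0.5543 = 25.254 kPa
Denominator = 20.2·4.5·sin9.2°·cos9.2° = 20.2·4.5·0.1599·0.9871 = 14.346 kPa
FS = 25.254 / 14.346 = 1.760

FS = 1.76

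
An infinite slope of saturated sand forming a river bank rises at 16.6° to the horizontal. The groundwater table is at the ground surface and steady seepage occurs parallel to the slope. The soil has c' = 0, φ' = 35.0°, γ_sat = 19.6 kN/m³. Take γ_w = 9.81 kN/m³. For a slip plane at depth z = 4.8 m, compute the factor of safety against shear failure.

FS = 1.17

With seepage parallel to the slope and the water table at the surface, the effective normal stress on the slip plane uses the buoyant unit weight γ' = γ_sat − γ_w while the driving shear stress uses γ_sat:
FS = [c' + γ' z cos²β tanφ'] / [γ_sat z sinβ cosβ]
(For c' = 0 this reduces to FS = (γ'/γ_sat)·tanφ'/tanβ.)
γ' = 19.6 − 9.81 = 9.79 kN/m³
Numerator = 0.0 + 9.79·4.8·cos²16.6°·tan35.0° = 0.0 + 9.79·4.8·0.9184·0.7002 = 30.219 kPa
Denominator = 19.6·4.8·sin16.6°·cos16.6° = 19.6·4.8·0.2857·0.9583 = 25.757 kPa
FS = 30.219 / 25.757 = 1.173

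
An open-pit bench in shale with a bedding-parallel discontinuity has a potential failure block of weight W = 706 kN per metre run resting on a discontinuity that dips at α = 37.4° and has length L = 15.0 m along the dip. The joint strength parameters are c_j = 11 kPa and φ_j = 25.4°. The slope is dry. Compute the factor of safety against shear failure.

Resolving the block weight along and normal to the plane and applying the Mohr–Coulomb strength on the joint:
N' = W cosα = 706·cos37.4° = 560.9 kN/m
Driving force T = W sinα = 706·sin37.4° = 428.8 kN/m
Resisting force R = c_j·L + N'·tanφ_j = 11·15.0 + 560.9·tan25.4° = 165.0 + 266.3 = 431.3 kN/m
FS = R / T = 431.3 / 428.8 = 1.006

FS = 1.01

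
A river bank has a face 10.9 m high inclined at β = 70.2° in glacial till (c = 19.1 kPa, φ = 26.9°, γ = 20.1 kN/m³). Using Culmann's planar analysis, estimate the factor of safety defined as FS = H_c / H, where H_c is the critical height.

FS = 1.07

H_c = (4c/γ) · sinβ cosφ / [1 − cos(β − φ)]
    = (4·19.1/20.1) · sin70.2°·cos26.9° / [1 − cos43.3°]
    = 3.801 · 0.8391 / 0.2722 = 11.72 m
FS = H_c / H = 11.72 / 10.9 = 1.075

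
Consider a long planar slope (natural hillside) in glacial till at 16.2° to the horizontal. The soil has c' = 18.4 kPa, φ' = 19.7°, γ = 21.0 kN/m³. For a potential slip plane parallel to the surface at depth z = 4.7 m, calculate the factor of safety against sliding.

FS = 1.93

For an infinite slope with a slip plane parallel to the surface (no pore pressure): FS = [c' + γz cos²β tanφ'] / [γz sinβ cosβ].
γz = 21.0·4.7 = 98.70 kN/m²
Numerator = 18.4 + 98.70·cos²16.2°·tan19.7° = 18.4 + 98.70·0.9222·0.3581 = 50.989 kPa
Denominator = 98.70·sin16.2°·cos16.2° = 98.70·0.2790·0.9603 = 26.443 kPa
FS = 50.989 / 26.443 = 1.928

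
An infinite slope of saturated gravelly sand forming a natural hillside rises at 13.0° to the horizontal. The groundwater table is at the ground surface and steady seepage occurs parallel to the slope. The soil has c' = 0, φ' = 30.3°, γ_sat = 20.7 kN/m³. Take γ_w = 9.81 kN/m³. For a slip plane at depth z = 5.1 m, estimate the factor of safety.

With seepage parallel to the slope and the water table at the surface, the effective normal stress on the slip plane uses the buoyant unit weight γ' = γ_sat − γ_w while the driving shear stress uses γ_sat:
FS = [c' + γ' z cos²β tanφ'] / [γ_sat z sinβ cosβ]
(For c' = 0 this reduces to FS = (γ'/γ_sat)·tanφ'/tanβ.)
γ' = 20.7 − 9.81 = 10.89 kN/m³
Numerator = 0.0 + 10.89·5.1·cos²13.0°·tan30.3° = 0.0 + 10.89·5.1·0.9494·0.5844 = 30.812 kPa
Denominator = 20.7·5.1·sin13.0°·cos13.0° = 20.7·5.1·0.2250·0.9744 = 23.139 kPa
FS = 30.812 / 23.139 = 1.332

FS = 1.33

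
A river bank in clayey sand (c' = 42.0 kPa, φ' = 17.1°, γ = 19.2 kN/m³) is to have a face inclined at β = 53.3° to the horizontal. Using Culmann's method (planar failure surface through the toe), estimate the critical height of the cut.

H_c = 34.74 m

Culmann's analysis gives the critical failure plane at α_cr = (β + φ')/2 = (53.3 + 17.1)/2 = 35.2°, and the critical height
H_c = (4c'/γ) · sinβ cosφ' / [1 − cos(β − φ')]
    = (4·42.0/19.2) · sin53.3°·cos17.1° / [1 − cos(36.2°)]
    = 8.750 · 0.8018·0.9558 / [1 − 0.8070]
    = 8.750 · 0.7663 / 0.1930
    = 34.74 m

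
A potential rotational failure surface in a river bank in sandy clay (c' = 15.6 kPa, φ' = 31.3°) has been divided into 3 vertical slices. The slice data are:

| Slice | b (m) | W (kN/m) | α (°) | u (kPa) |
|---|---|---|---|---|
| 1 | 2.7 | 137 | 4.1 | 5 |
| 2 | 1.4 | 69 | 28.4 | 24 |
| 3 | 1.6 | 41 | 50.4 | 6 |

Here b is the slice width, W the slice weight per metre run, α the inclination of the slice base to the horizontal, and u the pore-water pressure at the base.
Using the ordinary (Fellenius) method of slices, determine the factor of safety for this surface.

FS = 2.72

Ordinary method of slices: FS = Σ[c'·Δl_i + (W_i cosα_i − u_i·Δl_i)·tanφ'] / Σ W_i sinα_i, with Δl_i = b_i / cosα_i.
Slice 1: Δl = 2.7/cos4.1° = 2.707 m; N'_1 = 137·cos4.1° − 5·2.707 = 123.1; c'Δl = 42.23; W sinα = 9.8
Slice 2: Δl = 1.4/cos28.4° = 1.592 m; N'_2 = 69·cos28.4° − 24·1.592 = 22.5; c'Δl = 24.83; W sinα = 32.8
Slice 3: Δl = 1.6/cos50.4° = 2.510 m; N'_3 = 41·cos50.4° − 6·2.510 = 11.1; c'Δl = 39.16; W sinα = 31.6
Σc'Δl = 106.2 kN/m; ΣN' = 156.7 kN/m; ΣW sinα = 74.2 kN/m
Resisting = 106.2 + 156.7·tan31.3° = 106.2 + 95.3 = 201.5 kN/m
FS = 201.5 / 74.2 = 2.715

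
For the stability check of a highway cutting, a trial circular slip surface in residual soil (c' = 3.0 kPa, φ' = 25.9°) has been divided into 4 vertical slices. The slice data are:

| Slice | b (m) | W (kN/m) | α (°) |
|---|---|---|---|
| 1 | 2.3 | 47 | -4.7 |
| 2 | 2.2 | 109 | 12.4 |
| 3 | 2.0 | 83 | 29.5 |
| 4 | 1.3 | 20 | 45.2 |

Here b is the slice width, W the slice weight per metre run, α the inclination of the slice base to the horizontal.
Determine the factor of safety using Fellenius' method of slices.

FS = 1.91

Ordinary method of slices: FS = Σ[c'·Δl_i + (W_i cosα_i)·tanφ'] / Σ W_i sinα_i, with Δl_i = b_i / cosα_i.
Slice 1: Δl = 2.3/cos(-4.7°) = 2.308 m; N'_1 = 47·cos(-4.7°) = 46.8; c'Δl = 6.92; W sinα = -3.9
Slice 2: Δl = 2.2/cos12.4° = 2.253 m; N'_2 = 109·cos12.4° = 106.5; c'Δl = 6.76; W sinα = 23.4
Slice 3: Δl = 2.0/cos29.5° = 2.298 m; N'_3 = 83·cos29.5° = 72.2; c'Δl = 6.89; W sinα = 40.9
Slice 4: Δl = 1.3/cos45.2° = 1.845 m; N'_4 = 20·cos45.2° = 14.1; c'Δl = 5.53; W sinα = 14.2
Σc'Δl = 26.1 kN/m; ΣN' = 239.6 kN/m; ΣW sinα = 74.6 kN/m
Resisting = 26.1 + 239.6·tan25.9° = 26.1 + 116.4 = 142.5 kN/m
FS = 142.5 / 74.6 = 1.909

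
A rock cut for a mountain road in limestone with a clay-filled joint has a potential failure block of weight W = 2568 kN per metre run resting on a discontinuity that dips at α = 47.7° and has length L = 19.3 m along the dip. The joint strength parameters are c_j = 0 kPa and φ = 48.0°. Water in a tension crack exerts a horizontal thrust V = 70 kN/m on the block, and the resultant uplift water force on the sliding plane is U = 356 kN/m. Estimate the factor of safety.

Resolving the block weight along and normal to the plane and applying the Mohr–Coulomb strength on the joint:
N' = W cosα − U − V sinα = 2568·cos47.7° − 356 − 70·sin47.7° = 1320.5 kN/m
Driving force T = W sinα + V cosα = 2568·sin47.7° + 70·cos47.7° = 1946.5 kN/m
Resisting force R = c_j·L + N'·tanφ = 0·19.3 + 1320.5·tan48.0° = 0.0 + 1466.6 = 1466.6 kN/m
FS = R / T = 1466.6 / 1946.5 = 0.753

FS = 0.75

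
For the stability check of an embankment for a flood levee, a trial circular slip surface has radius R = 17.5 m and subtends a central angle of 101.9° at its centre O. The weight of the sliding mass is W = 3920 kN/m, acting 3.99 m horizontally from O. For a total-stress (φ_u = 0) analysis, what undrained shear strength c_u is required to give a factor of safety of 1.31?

FS = c_u·L_a·R / (W·d), so c_u = FS·W·d / (L_a·R).
Arc length L_a = R·θ = 17.5·(101.9°·π/180) = 17.5·1.7785 = 31.12 m
c_u = 1.31·3920·3.99 / (31.12·17.5) = 20489.4 / 544.66 = 37.62 kPa

c_u = 37.6 kPa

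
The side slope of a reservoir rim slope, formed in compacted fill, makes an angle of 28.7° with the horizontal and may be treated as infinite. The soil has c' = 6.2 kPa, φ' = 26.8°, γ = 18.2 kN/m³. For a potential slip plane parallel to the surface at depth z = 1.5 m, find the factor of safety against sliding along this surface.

For an infinite slope with a slip plane parallel to the surface (no pore pressure): FS = [c' + γz cos²β tanφ'] / [γz sinβ cosβ].
γz = 18.2·1.5 = 27.30 kN/m²
Numerator = 6.2 + 27.30·cos²28.7°·tan26.8° = 6.2 + 27.30·0.7694·0.5051 = 16.810 kPa
Denominator = 27.30·sin28.7°·cos28.7° = 27.30·0.4802·0.8771 = 11.499 kPa
FS = 16.810 / 11.499 = 1.462

FS = 1.46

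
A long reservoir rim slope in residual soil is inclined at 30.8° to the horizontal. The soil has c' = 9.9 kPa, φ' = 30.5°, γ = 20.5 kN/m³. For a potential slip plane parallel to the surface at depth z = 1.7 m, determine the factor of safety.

FS = 1.63

For an infinite slope with a slip plane parallel to the surface (no pore pressure): FS = [c' + γz cos²β tanφ'] / [γz sinβ cosβ].
γz = 20.5·1.7 = 34.85 kN/m²
Numerator = 9.9 + 34.85·cos²30.8°·tan30.5° = 9.9 + 34.85·0.7378·0.5890 = 25.046 kPa
Denominator = 34.85·sin30.8°·cos30.8° = 34.85·0.5120·0.8590 = 15.328 kPa
FS = 25.046 / 15.328 = 1.634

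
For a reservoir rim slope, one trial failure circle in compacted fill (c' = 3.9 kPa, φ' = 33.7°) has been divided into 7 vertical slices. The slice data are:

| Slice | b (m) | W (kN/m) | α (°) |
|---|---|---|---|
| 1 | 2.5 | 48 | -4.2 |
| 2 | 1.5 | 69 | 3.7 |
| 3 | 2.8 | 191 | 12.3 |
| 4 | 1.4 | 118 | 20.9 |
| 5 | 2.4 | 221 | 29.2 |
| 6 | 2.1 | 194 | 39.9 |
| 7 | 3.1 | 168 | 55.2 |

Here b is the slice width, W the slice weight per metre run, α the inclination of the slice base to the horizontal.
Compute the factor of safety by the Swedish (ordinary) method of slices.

Ordinary method of slices: FS = Σ[c'·Δl_i + (W_i cosα_i)·tanφ'] / Σ W_i sinα_i, with Δl_i = b_i / cosα_i.
Slice 1: Δl = 2.5/cos(-4.2°) = 2.507 m; N'_1 = 48·cos(-4.2°) = 47.9; c'Δl = 9.78; W sinα = -3.5
Slice 2: Δl = 1.5/cos3.7° = 1.503 m; N'_2 = 69·cos3.7° = 68.9; c'Δl = 5.86; W sinα = 4.5
Slice 3: Δl = 2.8/cos12.3° = 2.866 m; N'_3 = 191·cos12.3° = 186.6; c'Δl = 11.18; W sinα = 40.7
Slice 4: Δl = 1.4/cos20.9° = 1.499 m; N'_4 = 118·cos20.9° = 110.2; c'Δl = 5.84; W sinα = 42.1
Slice 5: Δl = 2.4/cos29.2° = 2.749 m; N'_5 = 221·cos29.2° = 192.9; c'Δl = 10.72; W sinα = 107.8
Slice 6: Δl = 2.1/cos39.9° = 2.737 m; N'_6 = 194·cos39.9° = 148.8; c'Δl = 10.68; W sinα = 124.4
Slice 7: Δl = 3.1/cos55.2° = 5.432 m; N'_7 = 168·cos55.2° = 95.9; c'Δl = 21.18; W sinα = 138.0
Σc'Δl = 75.2 kN/m; ΣN' = 851.2 kN/m; ΣW sinα = 453.9 kN/m
Resisting = 75.2 + 851.2·tan33.7° = 75.2 + 567.7 = 642.9 kN/m
FS = 642.9 / 453.9 = 1.416

FS = 1.42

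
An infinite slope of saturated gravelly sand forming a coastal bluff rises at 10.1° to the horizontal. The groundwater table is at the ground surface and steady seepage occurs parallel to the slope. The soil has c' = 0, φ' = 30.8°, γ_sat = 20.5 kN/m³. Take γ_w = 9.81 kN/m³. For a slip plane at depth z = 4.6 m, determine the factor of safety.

With seepage parallel to the slope and the water table at the surface, the effective normal stress on the slip plane uses the buoyant unit weight γ' = γ_sat − γ_w while the driving shear stress uses γ_sat:
FS = [c' + γ' z cos²β tanφ'] / [γ_sat z sinβ cosβ]
(For c' = 0 this reduces to FS = (γ'/γ_sat)·tanφ'/tanβ.)
γ' = 20.5 − 9.81 = 10.69 kN/m³
Numerator = 0.0 + 10.69·4.6·cos²10.1°·tan30.8° = 0.0 + 10.69·4.6·0.9692·0.5961 = 28.412 kPa
Denominator = 20.5·4.6·sin10.1°·cos10.1° = 20.5·4.6·0.1754·0.9845 = 16.281 kPa
FS = 28.412 / 16.281 = 1.745

FS = 1.75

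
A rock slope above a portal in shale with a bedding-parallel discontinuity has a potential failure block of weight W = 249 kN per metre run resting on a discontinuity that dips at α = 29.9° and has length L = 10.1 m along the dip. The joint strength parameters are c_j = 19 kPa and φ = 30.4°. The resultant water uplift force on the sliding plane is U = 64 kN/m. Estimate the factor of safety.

Resolving the block weight along and normal to the plane and applying the Mohr–Coulomb strength on the joint:
N' = W cosα − U = 249·cos29.9° − 64 = 151.9 kN/m
Driving force T = W sinα = 249·sin29.9° = 124.1 kN/m
Resisting force R = c_j·L + N'·tanφ = 19·10.1 + 151.9·tan30.4° = 191.9 + 89.1 = 281.0 kN/m
FS = R / T = 281.0 / 124.1 = 2.264

FS = 2.26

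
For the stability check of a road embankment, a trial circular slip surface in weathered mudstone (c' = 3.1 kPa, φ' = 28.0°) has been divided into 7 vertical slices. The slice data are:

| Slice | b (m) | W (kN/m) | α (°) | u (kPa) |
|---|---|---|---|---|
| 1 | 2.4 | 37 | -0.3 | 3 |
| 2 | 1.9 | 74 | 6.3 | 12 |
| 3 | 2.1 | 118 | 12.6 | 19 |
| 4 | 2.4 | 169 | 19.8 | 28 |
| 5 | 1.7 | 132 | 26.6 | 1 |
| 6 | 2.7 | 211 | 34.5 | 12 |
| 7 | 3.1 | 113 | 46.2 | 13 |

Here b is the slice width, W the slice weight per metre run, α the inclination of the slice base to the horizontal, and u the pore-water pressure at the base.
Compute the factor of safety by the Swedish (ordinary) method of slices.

Ordinary method of slices: FS = Σ[c'·Δl_i + (W_i cosα_i − u_i·Δl_i)·tanφ'] / Σ W_i sinα_i, with Δl_i = b_i / cosα_i.
Slice 1: Δl = 2.4/cos(-0.3°) = 2.400 m; N'_1 = 37·cos(-0.3°) − 3·2.400 = 29.8; c'Δl = 7.44; W sinα = -0.2
Slice 2: Δl = 1.9/cos6.3° = 1.912 m; N'_2 = 74·cos6.3° − 12·1.912 = 50.6; c'Δl = 5.93; W sinα = 8.1
Slice 3: Δl = 2.1/cos12.6° = 2.152 m; N'_3 = 118·cos12.6° − 19·2.152 = 74.3; c'Δl = 6.67; W sinα = 25.7
Slice 4: Δl = 2.4/cos19.8° = 2.551 m; N'_4 = 169·cos19.8° − 28·2.551 = 87.6; c'Δl = 7.91; W sinα = 57.2
Slice 5: Δl = 1.7/cos26.6° = 1.901 m; N'_5 = 132·cos26.6° − 1·1.901 = 116.1; c'Δl = 5.89; W sinα = 59.1
Slice 6: Δl = 2.7/cos34.5° = 3.276 m; N'_6 = 211·cos34.5° − 12·3.276 = 134.6; c'Δl = 10.16; W sinα = 119.5
Slice 7: Δl = 3.1/cos46.2° = 4.479 m; N'_7 = 113·cos46.2° − 13·4.479 = 20.0; c'Δl = 13.88; W sinα = 81.6
Σc'Δl = 57.9 kN/m; ΣN' = 513.0 kN/m; ΣW sinα = 351.1 kN/m
Resisting = 57.9 + 513.0·tan28.0° = 57.9 + 272.7 = 330.6 kN/m
FS = 330.6 / 351.1 = 0.942

FS = 0.94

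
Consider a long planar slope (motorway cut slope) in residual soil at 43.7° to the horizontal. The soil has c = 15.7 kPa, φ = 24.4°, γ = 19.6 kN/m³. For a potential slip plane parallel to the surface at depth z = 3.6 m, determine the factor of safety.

For an infinite slope with a slip plane parallel to the surface (no pore pressure): FS = [c + γz cos²β tanφ] / [γz sinβ cosβ].
γz = 19.6·3.6 = 70.56 kN/m²
Numerator = 15.7 + 70.56·cos²43.7°·tan24.4° = 15.7 + 70.56·0.5227·0.4536 = 32.430 kPa
Denominator = 70.56·sin43.7°·cos43.7° = 70.56·0.6909·0.7230 = 35.244 kPa
FS = 32.430 / 35.244 = 0.920

FS = 0.92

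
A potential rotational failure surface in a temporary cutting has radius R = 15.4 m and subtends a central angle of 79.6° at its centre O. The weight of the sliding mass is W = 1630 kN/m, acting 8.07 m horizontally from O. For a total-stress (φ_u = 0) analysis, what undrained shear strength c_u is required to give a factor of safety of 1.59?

FS = c_u·L_a·R / (W·d), so c_u = FS·W·d / (L_a·R).
Arc length L_a = R·θ = 15.4·(79.6°·π/180) = 15.4·1.3893 = 21.39 m
c_u = 1.59·1630·8.07 / (21.39·15.4) = 20915.0 / 329.48 = 63.48 kPa

c_u = 63.5 kPa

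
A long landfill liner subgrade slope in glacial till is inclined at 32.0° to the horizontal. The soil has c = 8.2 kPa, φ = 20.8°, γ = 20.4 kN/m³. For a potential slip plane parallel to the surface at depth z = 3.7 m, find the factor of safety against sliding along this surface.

For an infinite slope with a slip plane parallel to the surface (no pore pressure): FS = [c + γz cos²β tanφ] / [γz sinβ cosβ].
γz = 20.4·3.7 = 75.48 kN/m²
Numerator = 8.2 + 75.48·cos²32.0°·tan20.8° = 8.2 + 75.48·0.7192·0.3799 = 28.821 kPa
Denominator = 75.48·sin32.0°·cos32.0° = 75.48·0.5299·0.8480 = 33.920 kPa
FS = 28.821 / 33.920 = 0.850

FS = 0.85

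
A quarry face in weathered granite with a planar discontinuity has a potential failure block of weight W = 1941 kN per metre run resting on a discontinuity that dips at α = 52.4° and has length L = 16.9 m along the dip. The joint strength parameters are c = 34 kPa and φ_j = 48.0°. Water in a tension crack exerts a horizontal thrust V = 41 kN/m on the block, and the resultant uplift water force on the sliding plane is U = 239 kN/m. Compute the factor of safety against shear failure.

FS = 1.02

Resolving the block weight along and normal to the plane and applying the Mohr–Coulomb strength on the joint:
N' = W cosα − U − V sinα = 1941·cos52.4° − 239 − 41·sin52.4° = 912.8 kN/m
Driving force T = W sinα + V cosα = 1941·sin52.4° + 41·cos52.4° = 1562.9 kN/m
Resisting force R = c·L + N'·tanφ_j = 34·16.9 + 912.8·tan48.0° = 574.6 + 1013.8 = 1588.4 kN/m
FS = R / T = 1588.4 / 1562.9 = 1.016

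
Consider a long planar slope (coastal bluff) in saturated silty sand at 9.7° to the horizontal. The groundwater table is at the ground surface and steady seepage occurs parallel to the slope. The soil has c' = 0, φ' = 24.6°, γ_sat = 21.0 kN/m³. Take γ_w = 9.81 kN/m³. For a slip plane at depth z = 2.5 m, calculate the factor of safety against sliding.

With seepage parallel to the slope and the water table at the surface, the effective normal stress on the slip plane uses the buoyant unit weight γ' = γ_sat − γ_w while the driving shear stress uses γ_sat:
FS = [c' + γ' z cos²β tanφ'] / [γ_sat z sinβ cosβ]
(For c' = 0 this reduces to FS = (γ'/γ_sat)·tanφ'/tanβ.)
γ' = 21.0 − 9.81 = 11.19 kN/m³
Numerator = 0.0 + 11.19·2.5·cos²9.7°·tan24.6° = 0.0 + 11.19·2.5·0.9716·0.4578 = 12.444 kPa
Denominator = 21.0·2.5·sin9.7°·cos9.7° = 21.0·2.5·0.1685·0.9857 = 8.719 kPa
FS = 12.444 / 8.719 = 1.427

FS = 1.43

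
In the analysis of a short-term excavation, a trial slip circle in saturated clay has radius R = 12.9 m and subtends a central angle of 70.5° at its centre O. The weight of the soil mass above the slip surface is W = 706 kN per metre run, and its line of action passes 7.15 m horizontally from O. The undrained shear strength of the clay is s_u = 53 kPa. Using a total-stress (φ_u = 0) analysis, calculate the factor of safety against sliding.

Taking moments about the centre O, the resisting moment is provided by the undrained shear strength acting along the arc:
Arc length L_a = R·θ = 12.9·(70.5°·π/180) = 12.9·1.2305 = 15.87 m
M_R = s_u·L_a·R = 53·15.87·12.9 = 10852.3 kN·m/m
M_D = W·d = 706·7.15 = 5047.9 kN·m/m
FS = M_R / M_D = 10852.3 / 5047.9 = 2.150

FS = 2.15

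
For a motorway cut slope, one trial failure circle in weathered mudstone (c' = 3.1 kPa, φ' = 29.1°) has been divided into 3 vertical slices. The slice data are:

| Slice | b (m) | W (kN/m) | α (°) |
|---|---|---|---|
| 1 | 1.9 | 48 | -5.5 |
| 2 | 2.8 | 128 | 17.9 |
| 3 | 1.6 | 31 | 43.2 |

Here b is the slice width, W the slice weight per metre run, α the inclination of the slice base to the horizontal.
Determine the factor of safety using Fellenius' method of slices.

Ordinary method of slices: FS = Σ[c'·Δl_i + (W_i cosα_i)·tanφ'] / Σ W_i sinα_i, with Δl_i = b_i / cosα_i.
Slice 1: Δl = 1.9/cos(-5.5°) = 1.909 m; N'_1 = 48·cos(-5.5°) = 47.8; c'Δl = 5.92; W sinα = -4.6
Slice 2: Δl = 2.8/cos17.9° = 2.942 m; N'_2 = 128·cos17.9° = 121.8; c'Δl = 9.12; W sinα = 39.3
Slice 3: Δl = 1.6/cos43.2° = 2.195 m; N'_3 = 31·cos43.2° = 22.6; c'Δl = 6.80; W sinα = 21.2
Σc'Δl = 21.8 kN/m; ΣN' = 192.2 kN/m; ΣW sinα = 56.0 kN/m
Resisting = 21.8 + 192.2·tan29.1° = 21.8 + 107.0 = 128.8 kN/m
FS = 128.8 / 56.0 = 2.302

FS = 2.30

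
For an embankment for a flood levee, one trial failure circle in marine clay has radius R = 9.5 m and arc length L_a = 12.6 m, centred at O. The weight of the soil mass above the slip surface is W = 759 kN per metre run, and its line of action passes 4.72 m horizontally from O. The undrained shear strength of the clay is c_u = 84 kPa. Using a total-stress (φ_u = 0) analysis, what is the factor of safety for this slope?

Taking moments about the centre O, the resisting moment is provided by the undrained shear strength acting along the arc:
M_R = c_u·L_a·R = 84·12.60·9.5 = 10054.8 kN·m/m
M_D = W·d = 759·4.72 = 3582.5 kN·m/m
FS = M_R / M_D = 10054.8 / 3582.5 = 2.807

FS = 2.81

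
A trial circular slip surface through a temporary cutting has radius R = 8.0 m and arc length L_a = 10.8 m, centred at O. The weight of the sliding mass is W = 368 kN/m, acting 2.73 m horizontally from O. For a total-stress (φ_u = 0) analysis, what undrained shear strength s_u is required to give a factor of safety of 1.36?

FS = s_u·L_a·R / (W·d), so s_u = FS·W·d / (L_a·R).
s_u = 1.36·368·2.73 / (10.80·8.0) = 1366.3 / 86.40 = 15.81 kPa

s_u = 15.8 kPa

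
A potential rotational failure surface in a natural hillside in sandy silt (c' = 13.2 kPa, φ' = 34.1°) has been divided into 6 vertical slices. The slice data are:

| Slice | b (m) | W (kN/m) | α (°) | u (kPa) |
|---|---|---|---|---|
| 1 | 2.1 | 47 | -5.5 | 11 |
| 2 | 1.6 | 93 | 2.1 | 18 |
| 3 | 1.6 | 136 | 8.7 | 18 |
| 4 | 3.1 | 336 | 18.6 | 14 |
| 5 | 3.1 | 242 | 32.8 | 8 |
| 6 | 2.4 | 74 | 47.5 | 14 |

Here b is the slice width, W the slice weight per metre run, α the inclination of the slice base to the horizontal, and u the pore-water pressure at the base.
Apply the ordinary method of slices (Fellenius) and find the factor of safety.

Ordinary method of slices: FS = Σ[c'·Δl_i + (W_i cosα_i − u_i·Δl_i)·tanφ'] / Σ W_i sinα_i, with Δl_i = b_i / cosα_i.
Slice 1: Δl = 2.1/cos(-5.5°) = 2.110 m; N'_1 = 47·cos(-5.5°) − 11·2.110 = 23.6; c'Δl = 27.85; W sinα = -4.5
Slice 2: Δl = 1.6/cos2.1° = 1.601 m; N'_2 = 93·cos2.1° − 18·1.601 = 64.1; c'Δl = 21.13; W sinα = 3.4
Slice 3: Δl = 1.6/cos8.7° = 1.619 m; N'_3 = 136·cos8.7° − 18·1.619 = 105.3; c'Δl = 21.37; W sinα = 20.6
Slice 4: Δl = 3.1/cos18.6° = 3.271 m; N'_4 = 336·cos18.6° − 14·3.271 = 272.7; c'Δl = 43.18; W sinα = 107.2
Slice 5: Δl = 3.1/cos32.8° = 3.688 m; N'_5 = 242·cos32.8° − 8·3.688 = 173.9; c'Δl = 48.68; W sinα = 131.1
Slice 6: Δl = 2.4/cos47.5° = 3.552 m; N'_6 = 74·cos47.5° − 14·3.552 = 0.3; c'Δl = 46.89; W sinα = 54.6
Σc'Δl = 209.1 kN/m; ΣN' = 639.8 kN/m; ΣW sinα = 312.3 kN/m
Resisting = 209.1 + 639.8·tan34.1° = 209.1 + 433.2 = 642.3 kN/m
FS = 642.3 / 312.3 = 2.057

FS = 2.06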